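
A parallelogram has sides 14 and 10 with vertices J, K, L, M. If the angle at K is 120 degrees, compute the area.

Area = a * b * sin(theta)
Area = 14 * 10 * sin(120 degrees)
Area = 140 * sqrt(3)/2
Area = 70*sqrt(3)

70*sqrt(3)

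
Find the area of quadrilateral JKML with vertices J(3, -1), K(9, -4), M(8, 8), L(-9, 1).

Using the Shoelace formula for a quadrilateral (vertices in order):
Area = (1/2)|sum of (x_i * y_(i+1) - x_(i+1) * y_i)|
Terms: (3*-4 - 9*-1) = -3, (9*8 - 8*-4) = 104, (8*1 - -9*8) = 80, (-9*-1 - 3*1) = 6
Sum = 187
Area = (1/2)(187) = 187/2

187/2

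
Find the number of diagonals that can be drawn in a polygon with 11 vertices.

Each of the 11 vertices connects to 8 non-adjacent vertices via diagonals.
Total connections = 11 × 8 = 88, but each diagonal is counted twice.
Number of diagonals = 88 / 2 = 44.

44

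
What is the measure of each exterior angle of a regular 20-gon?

Each exterior angle of a regular n-gon is 360 / n.
For n = 20: 360 / 20 = 18 degrees.

18 degrees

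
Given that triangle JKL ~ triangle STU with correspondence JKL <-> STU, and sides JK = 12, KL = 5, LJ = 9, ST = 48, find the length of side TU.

k = 48/12 = 4. TU = 4 * 5 = 20.

20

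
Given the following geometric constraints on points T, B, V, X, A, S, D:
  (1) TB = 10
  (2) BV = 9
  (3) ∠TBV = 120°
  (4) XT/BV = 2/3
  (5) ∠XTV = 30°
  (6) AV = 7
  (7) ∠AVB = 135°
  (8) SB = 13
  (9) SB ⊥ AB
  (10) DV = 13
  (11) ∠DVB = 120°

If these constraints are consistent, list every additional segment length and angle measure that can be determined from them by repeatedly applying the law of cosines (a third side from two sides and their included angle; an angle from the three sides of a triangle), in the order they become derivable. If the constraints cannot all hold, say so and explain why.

The constraints are consistent. Derivable facts, in order:
After 1 step:
- BA ≈ 14.8
- BD ≈ 19.16
- TV ≈ 16.46
After 2 steps:
- AS ≈ 19.7
- VX ≈ 11.66
- ∠ABV = 19.54°
- ∠BAV = 25.46°
- ∠BDV = 24.01°
- ∠BTV = 28.26°
- ∠BVT = 31.74°
- ∠DBV = 35.99°
After 3 steps:
- ∠ASB = 48.71°
- ∠BAS = 41.29°
- ∠TVX = 14.91°
- ∠TXV = 135.09°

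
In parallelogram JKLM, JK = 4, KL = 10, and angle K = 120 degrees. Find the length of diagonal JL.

The diagonal of a parallelogram can be found by treating two adjacent sides and the diagonal as a triangle.
Applying the law of cosines with sides 4, 10 and included angle 120°:
d^2 = 16 + 100 - 80*cos(120°) = 156
d = 2*sqrt(39)

2*sqrt(39)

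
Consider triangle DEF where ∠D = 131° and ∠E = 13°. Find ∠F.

The interior angles sum to 180°: angle F = 180 - 131 - 13 = 36°.
The triangle is obtuse (angles 131°, 13°, 36°).

36 degrees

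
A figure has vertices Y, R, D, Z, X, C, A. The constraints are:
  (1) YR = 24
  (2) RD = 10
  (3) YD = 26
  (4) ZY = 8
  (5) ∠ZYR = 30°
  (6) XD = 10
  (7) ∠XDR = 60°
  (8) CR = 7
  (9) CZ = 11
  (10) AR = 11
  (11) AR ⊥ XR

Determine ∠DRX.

Step 1: By the law of cosines on triangle RDX: RX² = 10² + 10² − 2·10·10·cos(60°) = 100, so RX = 10.
Step 2: By the inverse law of cosines on triangle DRX: cos(∠DRX) = (10² + 10² − 10²) / (2·10·10) = 100/200 = 0.5, so ∠DRX = 60°.

Therefore, the measure of angle ∠DRX = 60°.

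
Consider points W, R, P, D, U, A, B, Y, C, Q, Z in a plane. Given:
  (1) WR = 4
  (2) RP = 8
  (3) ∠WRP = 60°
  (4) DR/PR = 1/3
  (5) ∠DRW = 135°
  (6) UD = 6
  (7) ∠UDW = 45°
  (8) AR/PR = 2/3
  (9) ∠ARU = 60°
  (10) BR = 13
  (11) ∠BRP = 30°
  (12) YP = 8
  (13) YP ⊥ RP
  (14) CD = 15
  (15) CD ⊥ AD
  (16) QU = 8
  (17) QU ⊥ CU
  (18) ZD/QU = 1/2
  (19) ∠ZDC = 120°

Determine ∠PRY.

Step 1: By the law of cosines on triangle RPY: RY² = 8² + 8² − 2·8·8·cos(90°) = 128, so RY = 8·√2.
Step 2: By the inverse law of cosines on triangle PRY: cos(∠PRY) = (8² + (8·√2)² − 8²) / (2·8·8·√2) = 128/181.02 = 0.7071, so ∠PRY = 45°.

Therefore, the measure of angle ∠PRY = 45°.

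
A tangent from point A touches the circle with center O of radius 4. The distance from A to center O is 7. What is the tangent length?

The tangent, radius, and line from the external point to the center form a right triangle.
The right angle is where the tangent meets the radius.
By the Pythagorean theorem: tangent² + 4² = 7²
tangent² = 49 - 16 = 33
tangent = sqrt(33)

sqrt(33)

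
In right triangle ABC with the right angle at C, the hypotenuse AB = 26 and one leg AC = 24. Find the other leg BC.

Rearranging the Pythagorean theorem to solve for the unknown leg:
leg^2 = hypotenuse^2 - known_leg^2 = 676 - 576 = 100
leg = sqrt(100) = 10.

10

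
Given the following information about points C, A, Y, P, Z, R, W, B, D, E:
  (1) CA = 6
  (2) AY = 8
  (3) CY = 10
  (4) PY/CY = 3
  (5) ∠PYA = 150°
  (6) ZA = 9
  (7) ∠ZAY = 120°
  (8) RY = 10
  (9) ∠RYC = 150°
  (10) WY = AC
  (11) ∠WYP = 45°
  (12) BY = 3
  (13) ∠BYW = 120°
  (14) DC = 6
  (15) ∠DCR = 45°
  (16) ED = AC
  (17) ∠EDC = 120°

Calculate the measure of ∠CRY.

Step 1: By the law of cosines on triangle RYC: RC² = 10² + 10² − 2·10·10·cos(150°) = 373.21, so RC ≈ 19.32.
Step 2: By the inverse law of cosines on triangle CRY: cos(∠CRY) = (19.32² + 10² − 10²) / (2·19.32·10) = 373.21/386.37 = 0.9659, so ∠CRY = 15°.

Therefore, the measure of angle ∠CRY = 15°.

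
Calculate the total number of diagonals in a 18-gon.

The number of diagonals in an n-gon is n(n - 3)/2.
For n = 18: 18(18 - 3)/2 = 18 × 15 / 2 = 135.

135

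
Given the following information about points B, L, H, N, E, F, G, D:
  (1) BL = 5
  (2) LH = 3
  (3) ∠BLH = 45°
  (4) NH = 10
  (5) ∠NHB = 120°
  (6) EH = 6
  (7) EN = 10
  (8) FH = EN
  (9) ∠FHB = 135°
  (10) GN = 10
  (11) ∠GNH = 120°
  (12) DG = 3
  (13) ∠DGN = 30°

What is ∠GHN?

Step 1: By the law of cosines on triangle HNG: HG² = 10² + 10² − 2·10·10·cos(120°) = 300, so HG = 10·√3.
Step 2: By the inverse law of cosines on triangle GHN: cos(∠GHN) = ((10·√3)² + 10² − 10²) / (2·10·√3·10) = 300/346.41 = 0.866, so ∠GHN = 30°.

Therefore, the measure of angle ∠GHN = 30°.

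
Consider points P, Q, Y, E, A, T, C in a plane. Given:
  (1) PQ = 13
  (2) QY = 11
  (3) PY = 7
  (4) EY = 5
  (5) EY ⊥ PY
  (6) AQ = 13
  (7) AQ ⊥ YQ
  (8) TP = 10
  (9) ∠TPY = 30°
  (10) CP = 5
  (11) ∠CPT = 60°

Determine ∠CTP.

Step 1: By the law of cosines on triangle TPC: TC² = 10² + 5² − 2·10·5·cos(60°) = 75, so TC = 5·√3.
Step 2: By the inverse law of cosines on triangle CTP: cos(∠CTP) = ((5·√3)² + 10² − 5²) / (2·5·√3·10) = 150/173.21 = 0.866, so ∠CTP = 30°.

Therefore, the measure of angle ∠CTP = 30°.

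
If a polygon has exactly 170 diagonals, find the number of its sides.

Using d = n(n - 3)/2, we solve 170 = n(n - 3)/2.
So n(n - 3) = 340.
Testing n = 20: 20 * 17 = 340 = 340. Correct.
The polygon has 20 sides.

20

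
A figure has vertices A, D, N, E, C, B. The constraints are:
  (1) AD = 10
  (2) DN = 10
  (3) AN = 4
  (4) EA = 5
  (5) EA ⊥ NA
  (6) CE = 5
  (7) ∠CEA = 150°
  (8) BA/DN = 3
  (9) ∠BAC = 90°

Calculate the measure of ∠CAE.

Step 1: By the law of cosines on triangle AEC: AC² = 5² + 5² − 2·5·5·cos(150°) = 93.3, so AC ≈ 9.66.
Step 2: By the inverse law of cosines on triangle CAE: cos(∠CAE) = (9.66² + 5² − 5²) / (2·9.66·5) = 93.3/96.59 = 0.9659, so ∠CAE = 15°.

Therefore, the measure of angle ∠CAE = 15°.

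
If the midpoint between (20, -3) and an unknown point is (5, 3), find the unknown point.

Using the midpoint formula: M = ((x1 + x2)/2, (y1 + y2)/2)
We know M = (5, 3) and L = (20, -3)
For x: 5 = (20 + x2)/2, so x2 = 2*5 - 20 = -10
For y: 3 = (-3 + y2)/2, so y2 = 2*3 - -3 = 9
M = (-10, 9)

(-10, 9)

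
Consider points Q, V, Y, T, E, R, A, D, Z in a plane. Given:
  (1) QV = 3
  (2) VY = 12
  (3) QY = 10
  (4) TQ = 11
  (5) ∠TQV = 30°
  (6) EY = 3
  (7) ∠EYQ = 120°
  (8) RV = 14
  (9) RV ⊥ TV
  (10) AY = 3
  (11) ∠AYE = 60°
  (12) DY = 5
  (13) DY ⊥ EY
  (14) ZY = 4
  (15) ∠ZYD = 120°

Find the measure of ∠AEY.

Step 1: By the law of cosines on triangle EYA: EA² = 3² + 3² − 2·3·3·cos(60°) = 9, so EA = 3.
Step 2: By the inverse law of cosines on triangle AEY: cos(∠AEY) = (3² + 3² − 3²) / (2·3·3) = 9/18 = 0.5, so ∠AEY = 60°.

Therefore, the measure of angle ∠AEY = 60°.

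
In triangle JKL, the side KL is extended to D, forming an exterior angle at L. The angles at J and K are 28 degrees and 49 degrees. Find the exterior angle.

The interior angle at L is 180 - 28 - 49 = 103 degrees.
The exterior angle and interior angle at L are supplementary:
Exterior angle = 180 - 103 = 77 degrees.

77 degrees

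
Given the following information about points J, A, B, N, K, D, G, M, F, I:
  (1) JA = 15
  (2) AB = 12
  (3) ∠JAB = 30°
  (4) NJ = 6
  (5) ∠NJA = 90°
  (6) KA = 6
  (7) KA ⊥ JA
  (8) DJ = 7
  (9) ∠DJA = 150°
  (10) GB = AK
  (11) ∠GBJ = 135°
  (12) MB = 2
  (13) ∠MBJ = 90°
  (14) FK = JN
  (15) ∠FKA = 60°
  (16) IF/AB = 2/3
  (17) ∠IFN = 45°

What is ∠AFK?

From the given relations: FK = JN = 6.
Step 1: By the law of cosines on triangle FKA: FA² = 6² + 6² − 2·6·6·cos(60°) = 36, so FA = 6.
Step 2: By the inverse law of cosines on triangle AFK: cos(∠AFK) = (6² + 6² − 6²) / (2·6·6) = 36/72 = 0.5, so ∠AFK = 60°.

Therefore, the measure of angle ∠AFK = 60°.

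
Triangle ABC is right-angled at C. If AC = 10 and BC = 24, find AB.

By the Pythagorean theorem: AB^2 = AC^2 + BC^2
AB^2 = 10^2 + 24^2 = 100 + 576 = 676
AB = sqrt(676) = 26

26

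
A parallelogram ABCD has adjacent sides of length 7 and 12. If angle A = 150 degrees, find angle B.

Opposite sides of a parallelogram are parallel, so consecutive angles form co-interior angles on a transversal.
Co-interior angles sum to 180°, giving angle B = 180 - 150 = 30 degrees.

30 degrees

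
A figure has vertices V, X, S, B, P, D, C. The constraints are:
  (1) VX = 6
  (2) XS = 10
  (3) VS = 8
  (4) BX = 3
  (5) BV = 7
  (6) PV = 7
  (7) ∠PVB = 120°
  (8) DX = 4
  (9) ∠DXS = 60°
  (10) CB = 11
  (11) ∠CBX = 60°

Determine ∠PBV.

Step 1: By the law of cosines on triangle BVP: BP² = 7² + 7² − 2·7·7·cos(120°) = 147, so BP = 7·√3.
Step 2: By the inverse law of cosines on triangle PBV: cos(∠PBV) = ((7·√3)² + 7² − 7²) / (2·7·√3·7) = 147/169.74 = 0.866, so ∠PBV = 30°.

Therefore, the measure of angle ∠PBV = 30°.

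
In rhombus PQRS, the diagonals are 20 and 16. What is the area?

Area of a rhombus = (d1 * d2) / 2
Area = (20 * 16) / 2
Area = 320 / 2
Area = 160

160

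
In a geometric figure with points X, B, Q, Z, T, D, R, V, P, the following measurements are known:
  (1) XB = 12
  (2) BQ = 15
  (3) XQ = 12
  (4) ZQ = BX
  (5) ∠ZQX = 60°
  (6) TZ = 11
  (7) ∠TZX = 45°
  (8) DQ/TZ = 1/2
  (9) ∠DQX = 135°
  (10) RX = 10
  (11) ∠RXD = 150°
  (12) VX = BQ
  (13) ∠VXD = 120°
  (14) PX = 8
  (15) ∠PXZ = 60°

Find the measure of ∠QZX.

From the given relations: ZQ = BX = 12.
Step 1: By the law of cosines on triangle ZQX: ZX² = 12² + 12² − 2·12·12·cos(60°) = 144, so ZX = 12.
Step 2: By the inverse law of cosines on triangle QZX: cos(∠QZX) = (12² + 12² − 12²) / (2·12·12) = 144/288 = 0.5, so ∠QZX = 60°.

Therefore, the measure of angle ∠QZX = 60°.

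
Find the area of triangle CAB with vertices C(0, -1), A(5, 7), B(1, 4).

Using the Shoelace formula for a triangle:
Area = (1/2)|x0(y1 - y2) + x1(y2 - y0) + x2(y0 - y1)|
Area = (1/2)|0(7 - 4) + 5(4 - -1) + 1(-1 - 7)|
Area = (1/2)|0 + 25 + -8|
Area = (1/2)|17|
Area = (1/2)(17)
Area = 17/2

17/2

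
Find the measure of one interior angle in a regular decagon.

Each interior angle of a regular n-gon is (n - 2) * 180 / n.
For n = 10: (10 - 2) * 180 / 10 = 1440/10 = 144 degrees.

144 degrees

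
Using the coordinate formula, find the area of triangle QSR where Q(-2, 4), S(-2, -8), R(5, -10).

Using the Shoelace formula for a triangle:
Area = (1/2)|x0(y1 - y2) + x1(y2 - y0) + x2(y0 - y1)|
Area = (1/2)|-2(-8 - -10) + -2(-10 - 4) + 5(4 - -8)|
Area = (1/2)|-4 + 28 + 60|
Area = (1/2)|84|
Area = (1/2)(84)
Area = 42

42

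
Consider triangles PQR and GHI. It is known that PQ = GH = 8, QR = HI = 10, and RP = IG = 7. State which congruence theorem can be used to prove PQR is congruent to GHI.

Consider the given information: PQ = GH = 8, QR = HI = 10, and RP = IG = 7
This is not SAS or AAS: SAS requires two sides and the included angle between them. AAS requires two angles and a non-included side.
The correct criterion is SSS. All three pairs of corresponding sides are equal (Side-Side-Side).

SSS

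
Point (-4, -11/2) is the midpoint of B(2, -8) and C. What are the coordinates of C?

Using the midpoint formula: M = ((x1 + x2)/2, (y1 + y2)/2)
We know M = (-4, -11/2) and B = (2, -8)
For x: -4 = (2 + x2)/2, so x2 = 2*-4 - 2 = -10
For y: -11/2 = (-8 + y2)/2, so y2 = 2*-11/2 - -8 = -3
C = (-10, -3)

(-10, -3)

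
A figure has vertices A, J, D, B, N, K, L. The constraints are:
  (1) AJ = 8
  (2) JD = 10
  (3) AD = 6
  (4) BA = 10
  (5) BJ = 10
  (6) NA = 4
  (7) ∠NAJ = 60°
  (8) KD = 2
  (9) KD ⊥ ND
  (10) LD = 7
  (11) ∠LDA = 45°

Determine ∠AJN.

Step 1: By the law of cosines on triangle JAN: JN² = 8² + 4² − 2·8·4·cos(60°) = 48, so JN = 4·√3.
Step 2: By the inverse law of cosines on triangle AJN: cos(∠AJN) = (8² + (4·√3)² − 4²) / (2·8·4·√3) = 96/110.85 = 0.866, so ∠AJN = 30°.

Therefore, the measure of angle ∠AJN = 30°.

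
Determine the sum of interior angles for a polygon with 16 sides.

The sum of interior angles of an n-sided polygon is (n - 2) * 180.
For n = 16: (16 - 2) * 180 = 14 * 180 = 2520 degrees.

2520 degrees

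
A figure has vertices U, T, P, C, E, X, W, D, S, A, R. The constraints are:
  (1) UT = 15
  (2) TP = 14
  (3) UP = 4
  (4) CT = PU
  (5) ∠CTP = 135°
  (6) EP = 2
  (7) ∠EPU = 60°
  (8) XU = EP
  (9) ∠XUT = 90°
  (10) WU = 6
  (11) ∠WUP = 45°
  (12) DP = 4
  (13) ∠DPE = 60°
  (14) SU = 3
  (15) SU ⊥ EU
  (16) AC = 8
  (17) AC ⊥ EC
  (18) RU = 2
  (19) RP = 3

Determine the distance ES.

Step 1: By the law of cosines on triangle UPE: UE² = 4² + 2² − 2·4·2·cos(60°) = 12, so UE = 2·√3.
Step 2: By the law of cosines on triangle EUS: ES² = (2·√3)² + 3² − 2·2·√3·3·cos(90°) = 21, so ES = √21.

Therefore, the length of ES = √21.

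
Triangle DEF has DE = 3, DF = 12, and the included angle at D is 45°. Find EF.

By the law of cosines: EF^2 = DE^2 + DF^2 - 2*DE*DF*cos(D)
EF^2 = 3^2 + 12^2 - 2*3*12*cos(45°)
EF^2 = 9 + 144 - 72*(sqrt(2)/2)
EF^2 = 153 - 36*sqrt(2)
EF = 3*sqrt(17 - 4*sqrt(2))

3*sqrt(17 - 4*sqrt(2))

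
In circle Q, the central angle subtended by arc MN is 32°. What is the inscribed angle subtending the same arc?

An inscribed angle intercepts an arc from a point on the circle, while the central angle intercepts the same arc from the center.
The inscribed angle is always half the central angle: 32° / 2 = 16°.

16°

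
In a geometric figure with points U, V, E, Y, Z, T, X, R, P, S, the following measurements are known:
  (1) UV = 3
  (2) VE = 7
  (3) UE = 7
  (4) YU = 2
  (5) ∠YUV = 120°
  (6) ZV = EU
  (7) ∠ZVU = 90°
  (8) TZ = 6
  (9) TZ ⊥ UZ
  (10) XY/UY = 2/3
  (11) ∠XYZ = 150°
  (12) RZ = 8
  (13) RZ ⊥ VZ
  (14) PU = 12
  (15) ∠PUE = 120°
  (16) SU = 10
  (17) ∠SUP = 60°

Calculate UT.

From the given relations: ZV = EU = 7.
Step 1: By the law of cosines on triangle ZVU: ZU² = 7² + 3² − 2·7·3·cos(90°) = 58, so ZU = √58.
Step 2: By the law of cosines on triangle UZT: UT² = √58² + 6² − 2·√58·6·cos(90°) = 94, so UT = √94.

Therefore, the length of UT = √94.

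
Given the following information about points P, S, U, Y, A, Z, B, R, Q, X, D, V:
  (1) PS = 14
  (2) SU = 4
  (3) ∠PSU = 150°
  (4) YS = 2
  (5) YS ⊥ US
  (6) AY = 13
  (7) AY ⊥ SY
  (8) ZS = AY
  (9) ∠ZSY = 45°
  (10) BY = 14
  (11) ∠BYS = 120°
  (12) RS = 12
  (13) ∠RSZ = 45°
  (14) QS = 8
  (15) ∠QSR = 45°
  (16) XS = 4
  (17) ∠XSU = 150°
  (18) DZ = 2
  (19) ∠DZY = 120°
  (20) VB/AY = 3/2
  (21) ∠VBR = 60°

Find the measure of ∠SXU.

Step 1: By the law of cosines on triangle XSU: XU² = 4² + 4² − 2·4·4·cos(150°) = 59.71, so XU ≈ 7.73.
Step 2: By the inverse law of cosines on triangle SXU: cos(∠SXU) = (4² + 7.73² − 4²) / (2·4·7.73) = 59.71/61.82 = 0.9659, so ∠SXU = 15°.

Therefore, the measure of angle ∠SXU = 15°.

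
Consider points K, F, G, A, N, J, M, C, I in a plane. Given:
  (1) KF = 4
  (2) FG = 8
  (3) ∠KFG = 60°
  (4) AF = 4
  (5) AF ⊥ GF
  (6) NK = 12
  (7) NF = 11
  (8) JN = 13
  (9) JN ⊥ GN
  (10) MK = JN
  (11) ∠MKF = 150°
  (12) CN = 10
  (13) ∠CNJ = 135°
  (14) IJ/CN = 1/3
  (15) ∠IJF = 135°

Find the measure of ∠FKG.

Step 1: By the law of cosines on triangle KFG: KG² = 4² + 8² − 2·4·8·cos(60°) = 48, so KG = 4·√3.
Step 2: By the inverse law of cosines on triangle FKG: cos(∠FKG) = (4² + (4·√3)² − 8²) / (2·4·4·√3) = 0/55.43 = 0, so ∠FKG = 90°.

Therefore, the measure of angle ∠FKG = 90°.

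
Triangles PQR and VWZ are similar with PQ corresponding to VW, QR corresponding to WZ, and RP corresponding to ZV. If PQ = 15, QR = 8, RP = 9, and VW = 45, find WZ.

Similar triangles have proportional sides. Setting up the proportion:
VW / PQ = WZ / QR
45 / 15 = WZ / 8
WZ = 8 * 45 / 15 = 24.

24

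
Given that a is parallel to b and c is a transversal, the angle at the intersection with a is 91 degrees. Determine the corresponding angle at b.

When a transversal crosses parallel lines, angles in the same position at each intersection are called corresponding angles.
These are always equal, so the answer is 91 degrees.

91 degrees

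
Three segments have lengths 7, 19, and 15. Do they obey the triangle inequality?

Sort the sides: 7, 15, 19.
It suffices to check that the sum of the two smallest exceeds the largest:
7 + 15 = 22 > 19. ✓
Yes, a valid triangle can be formed.

Yes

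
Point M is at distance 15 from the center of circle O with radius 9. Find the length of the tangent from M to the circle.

The tangent, radius, and line from the external point to the center form a right triangle.
The right angle is where the tangent meets the radius.
By the Pythagorean theorem: tangent² + 9² = 15²
tangent² = 225 - 81 = 144
tangent = 12

12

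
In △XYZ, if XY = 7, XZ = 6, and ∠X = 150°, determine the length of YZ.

By the law of cosines: YZ^2 = XY^2 + XZ^2 - 2*XY*XZ*cos(X)
YZ^2 = 7^2 + 6^2 - 2*7*6*cos(150°)
YZ^2 = 49 + 36 - 84*(-sqrt(3)/2)
YZ^2 = 42*sqrt(3) + 85
YZ = sqrt(42*sqrt(3) + 85)

sqrt(42*sqrt(3) + 85)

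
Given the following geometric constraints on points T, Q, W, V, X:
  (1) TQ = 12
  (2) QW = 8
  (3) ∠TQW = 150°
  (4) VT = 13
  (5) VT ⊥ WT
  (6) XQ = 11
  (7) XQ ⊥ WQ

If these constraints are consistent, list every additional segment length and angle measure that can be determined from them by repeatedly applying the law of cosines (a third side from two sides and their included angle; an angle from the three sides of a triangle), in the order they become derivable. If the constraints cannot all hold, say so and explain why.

The constraints are consistent. Derivable facts, in order:
After 1 step:
- TW ≈ 19.35
- WX = √185
After 2 steps:
- WV ≈ 23.31
- ∠QTW = 11.93°
- ∠QWT = 18.07°
- ∠QWX = 53.97°
- ∠QXW = 36.03°
After 3 steps:
- ∠TVW = 56.1°
- ∠TWV = 33.9°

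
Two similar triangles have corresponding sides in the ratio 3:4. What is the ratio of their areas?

Area scales with the square of linear dimensions. If every length is multiplied by 3/4, then the area is multiplied by (3/4)^2 = 9/16.
The area ratio is 9:16.

9:16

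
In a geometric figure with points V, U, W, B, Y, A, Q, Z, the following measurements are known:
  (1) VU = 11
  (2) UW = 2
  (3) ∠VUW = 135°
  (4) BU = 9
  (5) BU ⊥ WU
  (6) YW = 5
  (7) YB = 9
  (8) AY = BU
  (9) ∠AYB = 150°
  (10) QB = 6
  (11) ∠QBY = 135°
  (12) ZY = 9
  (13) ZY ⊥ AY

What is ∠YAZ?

From the given relations: AY = BU = 9.
Step 1: By the law of cosines on triangle AYZ: AZ² = 9² + 9² − 2·9·9·cos(90°) = 162, so AZ = 9·√2.
Step 2: By the inverse law of cosines on triangle YAZ: cos(∠YAZ) = (9² + (9·√2)² − 9²) / (2·9·9·√2) = 162/229.1 = 0.7071, so ∠YAZ = 45°.

Therefore, the measure of angle ∠YAZ = 45°.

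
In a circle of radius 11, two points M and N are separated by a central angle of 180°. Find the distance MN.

Chord length = 2r sin(θ/2)
= 2 × 11 × sin(180°/2)
= 2 × 11 × sin(90°)
= 22

22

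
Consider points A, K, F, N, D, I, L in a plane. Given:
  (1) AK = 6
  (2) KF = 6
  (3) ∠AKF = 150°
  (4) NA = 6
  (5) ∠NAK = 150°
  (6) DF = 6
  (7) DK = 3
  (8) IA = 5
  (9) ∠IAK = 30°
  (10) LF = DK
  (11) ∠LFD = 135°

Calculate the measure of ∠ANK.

Step 1: By the law of cosines on triangle NAK: NK² = 6² + 6² − 2·6·6·cos(150°) = 134.35, so NK ≈ 11.59.
Step 2: By the inverse law of cosines on triangle ANK: cos(∠ANK) = (6² + 11.59² − 6²) / (2·6·11.59) = 134.35/139.09 = 0.9659, so ∠ANK = 15°.

Therefore, the measure of angle ∠ANK = 15°.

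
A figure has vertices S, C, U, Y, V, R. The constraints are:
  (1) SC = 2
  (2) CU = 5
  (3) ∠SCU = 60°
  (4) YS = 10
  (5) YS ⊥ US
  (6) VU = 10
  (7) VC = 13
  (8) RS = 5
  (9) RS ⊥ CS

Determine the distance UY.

Step 1: By the law of cosines on triangle UCS: US² = 5² + 2² − 2·5·2·cos(60°) = 19, so US = √19.
Step 2: By the law of cosines on triangle USY: UY² = √19² + 10² − 2·√19·10·cos(90°) = 119, so UY = √119.

Therefore, the length of UY = √119.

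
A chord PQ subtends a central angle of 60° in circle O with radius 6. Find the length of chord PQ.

Drop a perpendicular from the center to the chord, bisecting both the chord and the central angle.
Each half-chord = r sin(θ/2) = 6 sin(30°).
The full chord = 2 × 6 × sin(30°) = 6.

6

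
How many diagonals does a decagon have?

Total line segments between 10 vertices = C(10,2) = 45.
Subtract the 10 sides: 45 - 10 = 35 diagonals.

35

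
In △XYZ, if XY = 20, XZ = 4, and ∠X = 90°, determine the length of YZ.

The included angle is 90°, so the triangle is right-angled at X. The opposite side YZ is the hypotenuse.
By the Pythagorean theorem: YZ = sqrt(20^2 + 4^2) = sqrt(416) = 4*sqrt(26).

4*sqrt(26)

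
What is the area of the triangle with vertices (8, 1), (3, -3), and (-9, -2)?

The Shoelace formula computes the area from vertex coordinates by summing cross products.
For vertices (8,1), (3,-3), (-9,-2):
Signed sum = 8*-3 - 3*1 + 3*-2 - -9*-3 + -9*1 - 8*-2
= -27 + -33 + 7 = -53
Area = (1/2)|-53| = 53/2.

53/2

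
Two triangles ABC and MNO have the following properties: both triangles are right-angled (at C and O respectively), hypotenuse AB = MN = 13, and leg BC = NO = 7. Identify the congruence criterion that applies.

The given information provides:
both triangles are right-angled (at C and O respectively), hypotenuse AB = MN = 13, and leg BC = NO = 7
This matches the HL congruence theorem.
The hypotenuse and one leg of two right triangles are equal (Hypotenuse-Leg).

HL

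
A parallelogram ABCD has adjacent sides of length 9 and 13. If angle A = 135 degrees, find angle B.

Opposite sides of a parallelogram are parallel, so consecutive angles form co-interior angles on a transversal.
Co-interior angles sum to 180°, giving angle B = 180 - 135 = 45 degrees.

45 degrees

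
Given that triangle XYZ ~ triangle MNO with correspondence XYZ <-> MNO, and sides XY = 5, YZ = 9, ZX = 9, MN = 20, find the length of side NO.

k = 20/5 = 4. NO = 4 * 9 = 36.

36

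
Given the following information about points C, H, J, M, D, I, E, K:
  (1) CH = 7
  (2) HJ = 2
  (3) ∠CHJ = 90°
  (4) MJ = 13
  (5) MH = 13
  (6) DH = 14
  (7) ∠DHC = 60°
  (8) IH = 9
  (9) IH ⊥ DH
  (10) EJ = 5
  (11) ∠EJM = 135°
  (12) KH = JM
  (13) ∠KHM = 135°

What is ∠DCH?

Step 1: By the law of cosines on triangle CHD: CD² = 7² + 14² − 2·7·14·cos(60°) = 147, so CD = 7·√3.
Step 2: By the inverse law of cosines on triangle DCH: cos(∠DCH) = ((7·√3)² + 7² − 14²) / (2·7·√3·7) = 0/169.74 = 0, so ∠DCH = 90°.

Therefore, the measure of angle ∠DCH = 90°.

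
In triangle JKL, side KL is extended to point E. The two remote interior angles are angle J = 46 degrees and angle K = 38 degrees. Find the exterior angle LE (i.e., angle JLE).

Exterior angle = 46 + 38 = 84 degrees (exterior angle theorem).

84 degrees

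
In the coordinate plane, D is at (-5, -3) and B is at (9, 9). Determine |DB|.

d = sqrt((9 - -5)^2 + (9 - -3)^2)
d = sqrt(14^2 + 12^2)
d = sqrt(196 + 144)
d = sqrt(340) = 2*sqrt(85)

2*sqrt(85)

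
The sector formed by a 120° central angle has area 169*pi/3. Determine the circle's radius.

r² = 360 × 169*pi/3 / (π × 120) = 169, so r = 13.

13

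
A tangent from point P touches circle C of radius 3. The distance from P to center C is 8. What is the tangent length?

Let T be the point of tangency. Then CT ⊥ PT (radius ⊥ tangent).
In right triangle CTP: CP² = CT² + PT²
8² = 3² + PT²
PT² = 55, PT = sqrt(55)

sqrt(55)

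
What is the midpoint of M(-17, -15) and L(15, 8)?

The midpoint is the average of the coordinates:
x: (-17 + 15)/2 = -1
y: (-15 + 8)/2 = -7/2
Midpoint = (-1, -7/2)

(-1, -7/2)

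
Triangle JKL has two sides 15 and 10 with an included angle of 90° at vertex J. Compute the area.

When two sides and the included angle are known, the area formula is (1/2)ab sin(C).
The height from one side to the opposite vertex is 10 sin(90°) = 10.
Area = (1/2) * 15 * 10 = 75.

75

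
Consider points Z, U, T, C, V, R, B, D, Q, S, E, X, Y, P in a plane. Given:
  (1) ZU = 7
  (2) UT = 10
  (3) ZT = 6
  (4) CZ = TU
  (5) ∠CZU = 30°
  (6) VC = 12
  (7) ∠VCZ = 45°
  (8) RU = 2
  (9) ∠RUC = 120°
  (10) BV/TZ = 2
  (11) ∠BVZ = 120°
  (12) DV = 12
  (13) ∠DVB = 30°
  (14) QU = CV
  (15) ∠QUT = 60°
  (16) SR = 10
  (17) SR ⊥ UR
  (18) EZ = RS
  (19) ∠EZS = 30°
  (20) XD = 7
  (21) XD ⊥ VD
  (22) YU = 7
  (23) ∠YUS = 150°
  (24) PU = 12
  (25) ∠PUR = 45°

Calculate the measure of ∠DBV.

From the given relations: BV = 2·TZ = 2·6 = 12.
Step 1: By the law of cosines on triangle BVD: BD² = 12² + 12² − 2·12·12·cos(30°) = 38.58, so BD ≈ 6.21.
Step 2: By the inverse law of cosines on triangle DBV: cos(∠DBV) = (6.21² + 12² − 12²) / (2·6.21·12) = 38.58/149.08 = 0.2588, so ∠DBV = 75°.

Therefore, the measure of angle ∠DBV = 75°.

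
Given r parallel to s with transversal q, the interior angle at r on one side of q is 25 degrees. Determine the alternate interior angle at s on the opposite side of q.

Alternate interior angles lie on opposite sides of the transversal, between the parallel lines.
By the alternate interior angle theorem, they are equal: 25 degrees.

25 degrees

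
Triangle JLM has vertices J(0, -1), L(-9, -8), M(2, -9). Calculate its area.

Using the Shoelace formula for a triangle:
Area = (1/2)|x0(y1 - y2) + x1(y2 - y0) + x2(y0 - y1)|
Area = (1/2)|0(-8 - -9) + -9(-9 - -1) + 2(-1 - -8)|
Area = (1/2)|0 + 72 + 14|
Area = (1/2)|86|
Area = (1/2)(86)
Area = 43

43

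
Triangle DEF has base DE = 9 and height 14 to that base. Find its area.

Area = (1/2) * base * height
Area = (1/2) * 9 * 14
Area = 63

63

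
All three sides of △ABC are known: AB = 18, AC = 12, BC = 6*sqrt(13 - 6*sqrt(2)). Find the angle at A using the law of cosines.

cos(A) = (18² + 12² - (6*sqrt(13 - 6*sqrt(2)))²) / (2 × 18 × 12) = sqrt(2)/2, so A = arccos(sqrt(2)/2) = 45°.

45°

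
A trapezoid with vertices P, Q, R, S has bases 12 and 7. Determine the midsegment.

The midsegment (median) of a trapezoid connects the midpoints of the non-parallel sides.
Its length is the average of the two bases: (12 + 7) / 2 = 19/2.

19/2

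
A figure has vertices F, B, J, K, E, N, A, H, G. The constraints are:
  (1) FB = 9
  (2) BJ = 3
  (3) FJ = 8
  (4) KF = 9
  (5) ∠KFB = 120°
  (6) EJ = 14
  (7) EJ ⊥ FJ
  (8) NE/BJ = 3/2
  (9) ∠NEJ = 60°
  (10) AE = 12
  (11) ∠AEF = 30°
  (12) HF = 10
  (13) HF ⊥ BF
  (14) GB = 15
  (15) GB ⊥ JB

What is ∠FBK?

Step 1: By the law of cosines on triangle BFK: BK² = 9² + 9² − 2·9·9·cos(120°) = 243, so BK = 9·√3.
Step 2: By the inverse law of cosines on triangle FBK: cos(∠FBK) = (9² + (9·√3)² − 9²) / (2·9·9·√3) = 243/280.59 = 0.866, so ∠FBK = 30°.

Therefore, the measure of angle ∠FBK = 30°.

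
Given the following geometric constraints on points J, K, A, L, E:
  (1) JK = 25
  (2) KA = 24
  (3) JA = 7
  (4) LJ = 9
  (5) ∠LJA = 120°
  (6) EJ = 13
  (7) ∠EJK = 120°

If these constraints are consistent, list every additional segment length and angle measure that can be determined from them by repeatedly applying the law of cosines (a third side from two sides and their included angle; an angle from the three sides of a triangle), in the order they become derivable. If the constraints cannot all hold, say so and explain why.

The constraints are consistent. Derivable facts, in order:
After 1 step:
- AL = √193
- KE ≈ 33.45
- ∠AJK = 73.74°
- ∠AKJ = 16.26°
- ∠JAK = 90°
After 2 steps:
- ∠ALJ = 25.87°
- ∠EKJ = 19.67°
- ∠JAL = 34.13°
- ∠JEK = 40.33°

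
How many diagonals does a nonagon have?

Total line segments between 9 vertices = C(9,2) = 36.
Subtract the 9 sides: 36 - 9 = 27 diagonals.

27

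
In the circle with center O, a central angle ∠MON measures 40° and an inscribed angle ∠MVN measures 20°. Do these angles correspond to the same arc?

By the inscribed angle theorem, if both angles subtend the same arc, the inscribed angle must be half the central angle.
Half of 40° = 20°, which equals the given inscribed angle of 20°.
Therefore, yes, they correspond to the same arc.

Yes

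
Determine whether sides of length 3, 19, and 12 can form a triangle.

Check the triangle inequality: 3 + 12 = 15 ≤ 19.
Since the sum of two sides does not exceed the third, no triangle can be formed.

No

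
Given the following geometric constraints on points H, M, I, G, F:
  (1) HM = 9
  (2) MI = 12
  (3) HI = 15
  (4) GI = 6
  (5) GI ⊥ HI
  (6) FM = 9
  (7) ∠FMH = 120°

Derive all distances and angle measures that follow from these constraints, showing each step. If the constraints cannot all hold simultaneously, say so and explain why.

The constraints are consistent.

Step 1: From HI = 15, IG = 6, and ∠HIG = 90°, by the law of cosines:
  HG² = HI² + IG² - 2·HI·IG·cos(90°) = 225 + 36 - 0 = 261
  HG = 3·√29

Step 2: From HM = 9, MF = 9, and ∠HMF = 120°, by the law of cosines:
  HF² = HM² + MF² - 2·HM·MF·cos(120°) = 81 + 81 + 81 = 243
  HF = 9·√3

Step 3: From HI = 15, HM = 9, IM = 12, by the inverse law of cosines:
  cos(∠IHM) = (HI² + HM² - IM²) / (2·HI·HM)
  ∠IHM = 53.13°

Step 4: From MH = 9, MI = 12, HI = 15, by the inverse law of cosines:
  cos(∠HMI) = (MH² + MI² - HI²) / (2·MH·MI)
  ∠HMI = 90°

Step 5: From IH = 15, IM = 12, HM = 9, by the inverse law of cosines:
  cos(∠HIM) = (IH² + IM² - HM²) / (2·IH·IM)
  ∠HIM = 36.87°

Step 6: From HF = 9·√3, HM = 9, FM = 9, by the inverse law of cosines:
  cos(∠FHM) = (HF² + HM² - FM²) / (2·HF·HM)
  ∠FHM = 30°

Step 7: From HG = 3·√29, HI = 15, GI = 6, by the inverse law of cosines:
  cos(∠GHI) = (HG² + HI² - GI²) / (2·HG·HI)
  ∠GHI = 21.8°

Step 8: From GH = 3·√29, GI = 6, HI = 15, by the inverse law of cosines:
  cos(∠HGI) = (GH² + GI² - HI²) / (2·GH·GI)
  ∠HGI = 68.2°

Step 9: From FH = 9·√3, FM = 9, HM = 9, by the inverse law of cosines:
  cos(∠HFM) = (FH² + FM² - HM²) / (2·FH·FM)
  ∠HFM = 30°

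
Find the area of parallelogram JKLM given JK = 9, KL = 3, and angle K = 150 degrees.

Area = a * b * sin(theta)
Area = 9 * 3 * sin(150 degrees)
Area = 27 * 1/2
Area = 27/2

27/2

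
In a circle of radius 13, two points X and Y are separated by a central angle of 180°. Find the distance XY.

Chord length = 2r sin(θ/2)
= 2 × 13 × sin(180°/2)
= 2 × 13 × sin(90°)
= 26

26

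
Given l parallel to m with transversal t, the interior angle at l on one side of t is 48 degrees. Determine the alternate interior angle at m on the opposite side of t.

Alternate interior angles are equal: 48 degrees.

48 degrees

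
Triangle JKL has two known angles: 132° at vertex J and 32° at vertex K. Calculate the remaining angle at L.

Let angle L = x. Then 132 + 32 + x = 180.
x = 180 - 164 = 16 degrees.

16 degrees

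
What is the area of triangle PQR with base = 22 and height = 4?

A triangle's area is half the area of a rectangle with the same base and height.
Area = (1/2) * 22 * 4 = 44.

44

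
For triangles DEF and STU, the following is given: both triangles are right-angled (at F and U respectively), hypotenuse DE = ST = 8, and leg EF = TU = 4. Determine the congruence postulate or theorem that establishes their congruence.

Consider the given information: both triangles are right-angled (at F and U respectively), hypotenuse DE = ST = 8, and leg EF = TU = 4
This is not SSS or AAS: SSS requires all three pairs of sides, but we don't have that. AAS requires two angles and a non-included side.
The correct criterion is HL. The hypotenuse and one leg of two right triangles are equal (Hypotenuse-Leg).

HL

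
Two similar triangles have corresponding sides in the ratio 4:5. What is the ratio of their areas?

Area ratio = (side ratio)^2 = (4/5)^2 = 16:25.

16:25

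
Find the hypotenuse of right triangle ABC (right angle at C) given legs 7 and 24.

AB = sqrt(7^2 + 24^2) = sqrt(625) = 25

25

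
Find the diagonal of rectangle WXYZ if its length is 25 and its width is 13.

A rectangle's diagonal splits it into two right triangles, with the diagonal as the hypotenuse.
By the Pythagorean theorem, d^2 = 25^2 + 13^2 = 794.
Therefore d = sqrt(794).

sqrt(794)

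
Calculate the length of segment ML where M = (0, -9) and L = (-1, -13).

d = sqrt((-1)^2 + (-4)^2) = sqrt(17)

sqrt(17)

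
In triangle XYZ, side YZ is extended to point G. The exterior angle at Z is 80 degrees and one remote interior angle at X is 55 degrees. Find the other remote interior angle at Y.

The exterior angle theorem states that an exterior angle equals the sum of the two non-adjacent interior angles.
So 80 = 55 + angle Y, which gives angle Y = 80 - 55 = 25 degrees.

25 degrees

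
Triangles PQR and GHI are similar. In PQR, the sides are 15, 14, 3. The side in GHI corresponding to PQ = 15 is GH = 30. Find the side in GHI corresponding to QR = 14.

k = 30/15 = 2. HI = 2 * 14 = 28.

28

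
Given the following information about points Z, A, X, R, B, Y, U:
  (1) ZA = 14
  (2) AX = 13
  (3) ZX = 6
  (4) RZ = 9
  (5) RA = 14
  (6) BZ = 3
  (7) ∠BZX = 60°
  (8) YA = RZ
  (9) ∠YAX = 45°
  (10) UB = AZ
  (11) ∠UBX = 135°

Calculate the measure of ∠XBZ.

Step 1: By the law of cosines on triangle BZX: BX² = 3² + 6² − 2·3·6·cos(60°) = 27, so BX = 3·√3.
Step 2: By the inverse law of cosines on triangle XBZ: cos(∠XBZ) = ((3·√3)² + 3² − 6²) / (2·3·√3·3) = 0/31.18 = 0, so ∠XBZ = 90°.

Therefore, the measure of angle ∠XBZ = 90°.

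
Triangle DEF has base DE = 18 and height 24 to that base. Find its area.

Area = (1/2)(18)(24) = 216

216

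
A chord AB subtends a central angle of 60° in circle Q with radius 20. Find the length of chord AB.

Chord = 2(20) sin(30°) = 20

20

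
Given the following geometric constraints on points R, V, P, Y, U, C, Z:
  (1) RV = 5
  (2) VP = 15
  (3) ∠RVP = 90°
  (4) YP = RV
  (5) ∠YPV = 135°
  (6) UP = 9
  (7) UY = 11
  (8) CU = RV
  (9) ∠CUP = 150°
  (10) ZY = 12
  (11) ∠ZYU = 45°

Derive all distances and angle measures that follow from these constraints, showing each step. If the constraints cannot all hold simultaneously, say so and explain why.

The constraints are consistent.

From the given relations:
  YP = RV = 5
  CU = RV = 5

Step 1: From RV = 5, VP = 15, and ∠RVP = 90°, by the law of cosines:
  RP² = RV² + VP² - 2·RV·VP·cos(90°) = 25 + 225 - 0 = 250
  RP = 5·√10

Step 2: From VP = 15, PY = 5, and ∠VPY = 135°, by the law of cosines:
  VY² = VP² + PY² - 2·VP·PY·cos(135°) = 225 + 25 + 106.1 = 356.1
  VY ≈ 18.87

Step 3: From PU = 9, UC = 5, and ∠PUC = 150°, by the law of cosines:
  PC² = PU² + UC² - 2·PU·UC·cos(150°) = 81 + 25 + 77.94 = 183.9
  PC ≈ 13.56

Step 4: From UY = 11, YZ = 12, and ∠UYZ = 45°, by the law of cosines:
  UZ² = UY² + YZ² - 2·UY·YZ·cos(45°) = 121 + 144 - 186.7 = 78.32
  UZ ≈ 8.85

Step 5: From PU = 9, PY = 5, UY = 11, by the inverse law of cosines:
  cos(∠UPY) = (PU² + PY² - UY²) / (2·PU·PY)
  ∠UPY = 99.59°

Step 6: From YP = 5, YU = 11, PU = 9, by the inverse law of cosines:
  cos(∠PYU) = (YP² + YU² - PU²) / (2·YP·YU)
  ∠PYU = 53.78°

Step 7: From UP = 9, UY = 11, PY = 5, by the inverse law of cosines:
  cos(∠PUY) = (UP² + UY² - PY²) / (2·UP·UY)
  ∠PUY = 26.63°

Step 8: From RP = 5·√10, RV = 5, PV = 15, by the inverse law of cosines:
  cos(∠PRV) = (RP² + RV² - PV²) / (2·RP·RV)
  ∠PRV = 71.57°

Step 9: From VP = 15, VY = 18.87, PY = 5, by the inverse law of cosines:
  cos(∠PVY) = (VP² + VY² - PY²) / (2·VP·VY)
  ∠PVY = 10.8°

Step 10: From PC = 13.56, PU = 9, CU = 5, by the inverse law of cosines:
  cos(∠CPU) = (PC² + PU² - CU²) / (2·PC·PU)
  ∠CPU = 10.62°

Step 11: From PR = 5·√10, PV = 15, RV = 5, by the inverse law of cosines:
  cos(∠RPV) = (PR² + PV² - RV²) / (2·PR·PV)
  ∠RPV = 18.43°

Step 12: From YP = 5, YV = 18.87, PV = 15, by the inverse law of cosines:
  cos(∠PYV) = (YP² + YV² - PV²) / (2·YP·YV)
  ∠PYV = 34.2°

Step 13: From UY = 11, UZ = 8.85, YZ = 12, by the inverse law of cosines:
  cos(∠YUZ) = (UY² + UZ² - YZ²) / (2·UY·UZ)
  ∠YUZ = 73.49°

Step 14: From CP = 13.56, CU = 5, PU = 9, by the inverse law of cosines:
  cos(∠PCU) = (CP² + CU² - PU²) / (2·CP·CU)
  ∠PCU = 19.38°

Step 15: From ZU = 8.85, ZY = 12, UY = 11, by the inverse law of cosines:
  cos(∠UZY) = (ZU² + ZY² - UY²) / (2·ZU·ZY)
  ∠UZY = 61.51°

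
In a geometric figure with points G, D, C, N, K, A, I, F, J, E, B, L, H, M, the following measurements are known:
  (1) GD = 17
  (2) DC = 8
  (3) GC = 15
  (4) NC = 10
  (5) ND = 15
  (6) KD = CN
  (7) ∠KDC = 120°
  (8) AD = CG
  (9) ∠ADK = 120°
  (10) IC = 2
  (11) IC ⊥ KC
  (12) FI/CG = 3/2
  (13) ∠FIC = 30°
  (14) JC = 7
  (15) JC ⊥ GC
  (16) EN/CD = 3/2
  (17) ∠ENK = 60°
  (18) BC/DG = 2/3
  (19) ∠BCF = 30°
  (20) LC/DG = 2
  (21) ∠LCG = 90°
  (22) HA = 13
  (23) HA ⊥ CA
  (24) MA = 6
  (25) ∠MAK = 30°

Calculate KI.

From the given relations: KD = CN = 10.
Step 1: By the law of cosines on triangle CDK: CK² = 8² + 10² − 2·8·10·cos(120°) = 244, so CK = 2·√61.
Step 2: By the law of cosines on triangle KCI: KI² = (2·√61)² + 2² − 2·2·√61·2·cos(90°) = 248, so KI = 2·√62.

Therefore, the length of KI = 2·√62.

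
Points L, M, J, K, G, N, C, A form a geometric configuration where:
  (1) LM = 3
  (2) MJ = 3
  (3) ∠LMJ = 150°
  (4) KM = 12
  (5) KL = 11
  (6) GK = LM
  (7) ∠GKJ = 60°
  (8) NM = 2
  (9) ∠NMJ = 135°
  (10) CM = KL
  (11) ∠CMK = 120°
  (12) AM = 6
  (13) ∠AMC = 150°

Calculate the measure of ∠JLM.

Step 1: By the law of cosines on triangle LMJ: LJ² = 3² + 3² − 2·3·3·cos(150°) = 33.59, so LJ ≈ 5.8.
Step 2: By the inverse law of cosines on triangle JLM: cos(∠JLM) = (5.8² + 3² − 3²) / (2·5.8·3) = 33.59/34.77 = 0.9659, so ∠JLM = 15°.

Therefore, the measure of angle ∠JLM = 15°.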